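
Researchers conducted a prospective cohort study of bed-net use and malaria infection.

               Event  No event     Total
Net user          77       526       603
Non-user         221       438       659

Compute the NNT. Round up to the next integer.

5

Risk in treated group = 77/603 = 0.12769; risk in control = 221/659 = 0.33536.
Absolute risk reduction = 0.33536 − 0.12769 = 0.20766
NNT = 1 / ARR = 1 / 0.20766 = 4.816 → round up → 5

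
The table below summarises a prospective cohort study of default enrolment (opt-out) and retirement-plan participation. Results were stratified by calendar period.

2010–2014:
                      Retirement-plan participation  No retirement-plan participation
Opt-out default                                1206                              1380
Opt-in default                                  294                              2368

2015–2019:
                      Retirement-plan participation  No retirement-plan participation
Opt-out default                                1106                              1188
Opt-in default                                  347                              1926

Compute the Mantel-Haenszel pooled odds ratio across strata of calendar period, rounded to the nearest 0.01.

6.03

OR_MH = Σ(aᵢdᵢ/nᵢ) / Σ(bᵢcᵢ/nᵢ), where nᵢ is the stratum total.
Stratum 1 (2010–2014): n = 5248; a·d/n = 1206·2368/5248 = 544.1707; b·c/n = 1380·294/5248 = 77.3095
Stratum 2 (2015–2019): n = 4567; a·d/n = 1106·1926/4567 = 466.4235; b·c/n = 1188·347/4567 = 90.2641
OR_MH = (544.1707 + 466.4235) / (77.3095 + 90.2641) = 1010.5942 / 167.5735 = 6.03075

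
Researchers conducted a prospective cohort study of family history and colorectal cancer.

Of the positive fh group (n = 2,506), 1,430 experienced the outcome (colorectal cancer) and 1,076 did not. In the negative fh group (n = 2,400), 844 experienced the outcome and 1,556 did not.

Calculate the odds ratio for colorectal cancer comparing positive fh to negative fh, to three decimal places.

2.450

From the description: a = 1430, b = 1076, c = 844, d = 1556.
OR = (a·d)/(b·c) = (1430 × 1556) / (1076 × 844) = 2225080 / 908144 = 2.45014
The odds of colorectal cancer are about 2.45 times as high in the positive fh group.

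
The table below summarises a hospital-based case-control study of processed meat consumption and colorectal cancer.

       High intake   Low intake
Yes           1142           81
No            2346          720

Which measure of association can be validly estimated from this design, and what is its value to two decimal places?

Reading the table with exposure as columns: a = 1142 (High intake, case), b = 2346 (High intake, non-case), c = 81 (Low intake, case), d = 720.
This is a hospital-based case-control study: participants were sampled on outcome status, so risks in the source population cannot be estimated directly — relative risk is not valid here. The odds ratio is the appropriate measure.
OR = (a·d)/(b·c) = (1142 × 720) / (2346 × 81) = 822240 / 190026 = 4.32699

4.33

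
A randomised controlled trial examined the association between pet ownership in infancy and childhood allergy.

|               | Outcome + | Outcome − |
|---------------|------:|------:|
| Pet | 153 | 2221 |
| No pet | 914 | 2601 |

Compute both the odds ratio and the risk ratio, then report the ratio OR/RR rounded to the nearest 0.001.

Cells: a = 153, b = 2221, c = 914, d = 2601.
OR = (153·2601)/(2221·914) = 397953/2029994 = 0.19604
Risk in exposed = 153/2374 = 0.06445; risk in unexposed = 914/3515 = 0.26003; RR = 0.24785
OR/RR = 0.19604 / 0.24785 = 0.79095
The outcome is not rare, so the OR lies further from 1 than the RR.

0.791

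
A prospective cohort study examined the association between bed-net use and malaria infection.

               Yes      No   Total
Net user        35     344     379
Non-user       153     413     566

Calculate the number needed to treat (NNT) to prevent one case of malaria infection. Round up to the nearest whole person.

Risk in treated group = 35/379 = 0.09235; risk in control = 153/566 = 0.27032.
Absolute risk reduction = 0.27032 − 0.09235 = 0.17797
NNT = 1 / ARR = 1 / 0.17797 = 5.619 → round up → 6

6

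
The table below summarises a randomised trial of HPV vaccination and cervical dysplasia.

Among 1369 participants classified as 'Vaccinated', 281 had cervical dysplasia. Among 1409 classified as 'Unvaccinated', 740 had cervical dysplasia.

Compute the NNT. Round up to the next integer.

4

Risk in treated group = 281/1369 = 0.20526; risk in control = 740/1409 = 0.52520.
Absolute risk reduction = 0.52520 − 0.20526 = 0.31994
NNT = 1 / ARR = 1 / 0.31994 = 3.126 → round up → 4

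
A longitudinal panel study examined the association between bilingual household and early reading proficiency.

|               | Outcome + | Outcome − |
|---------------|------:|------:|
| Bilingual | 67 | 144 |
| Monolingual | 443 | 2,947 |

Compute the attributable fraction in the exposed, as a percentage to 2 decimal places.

58.85

Cells: a = 67, b = 144, c = 443, d = 2947.
Risk in exposed = 67/211 = 0.31754; risk in unexposed = 443/3390 = 0.13068.
RR = 0.31754/0.13068 = 2.42990
AR% = (RR − 1)/RR × 100 = (2.42990 − 1)/2.42990 × 100 = 58.8460%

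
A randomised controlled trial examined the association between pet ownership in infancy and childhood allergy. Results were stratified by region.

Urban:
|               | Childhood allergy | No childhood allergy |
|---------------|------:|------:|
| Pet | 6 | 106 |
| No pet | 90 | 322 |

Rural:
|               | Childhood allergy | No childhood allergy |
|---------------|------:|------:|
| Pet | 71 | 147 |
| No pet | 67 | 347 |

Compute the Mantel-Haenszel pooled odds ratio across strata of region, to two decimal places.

1.26

OR_MH = Σ(aᵢdᵢ/nᵢ) / Σ(bᵢcᵢ/nᵢ), where nᵢ is the stratum total.
Stratum 1 (Urban): n = 524; a·d/n = 6·322/524 = 3.6870; b·c/n = 106·90/524 = 18.2061
Stratum 2 (Rural): n = 632; a·d/n = 71·347/632 = 38.9826; b·c/n = 147·67/632 = 15.5839
OR_MH = (3.6870 + 38.9826) / (18.2061 + 15.5839) = 42.6696 / 33.7900 = 1.26279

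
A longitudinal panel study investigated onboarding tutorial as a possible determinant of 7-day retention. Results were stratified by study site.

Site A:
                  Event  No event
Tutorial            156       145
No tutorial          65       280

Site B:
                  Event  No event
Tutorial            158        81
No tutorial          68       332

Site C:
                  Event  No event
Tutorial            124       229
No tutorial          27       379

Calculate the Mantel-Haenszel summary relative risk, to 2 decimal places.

3.64

RR_MH = Σ(aᵢ·n₀ᵢ/nᵢ) / Σ(cᵢ·n₁ᵢ/nᵢ), with n₁ᵢ = aᵢ+bᵢ (exposed), n₀ᵢ = cᵢ+dᵢ (unexposed), nᵢ = n₁ᵢ+n₀ᵢ.
Stratum 1 (Site A): n₁ = 301, n₀ = 345, n = 646; a·n₀/n = 156·345/646 = 83.3127; c·n₁/n = 65·301/646 = 30.2864
Stratum 2 (Site B): n₁ = 239, n₀ = 400, n = 639; a·n₀/n = 158·400/639 = 98.9045; c·n₁/n = 68·239/639 = 25.4335
Stratum 3 (Site C): n₁ = 353, n₀ = 406, n = 759; a·n₀/n = 124·406/759 = 66.3294; c·n₁/n = 27·353/759 = 12.5573
RR_MH = (83.3127 + 98.9045 + 66.3294) / (30.2864 + 25.4335 + 12.5573) = 248.5466 / 68.2772 = 3.64026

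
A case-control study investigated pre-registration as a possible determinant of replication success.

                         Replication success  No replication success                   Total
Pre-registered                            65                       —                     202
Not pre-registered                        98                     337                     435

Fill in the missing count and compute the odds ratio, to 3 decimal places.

The missing cell is in the exposed row: 202 − 65 = 137.
So a = 65, b = 137, c = 98, d = 337.
OR = (a·d)/(b·c) = (65 × 337) / (137 × 98) = 21905 / 13426 = 1.63154

1.632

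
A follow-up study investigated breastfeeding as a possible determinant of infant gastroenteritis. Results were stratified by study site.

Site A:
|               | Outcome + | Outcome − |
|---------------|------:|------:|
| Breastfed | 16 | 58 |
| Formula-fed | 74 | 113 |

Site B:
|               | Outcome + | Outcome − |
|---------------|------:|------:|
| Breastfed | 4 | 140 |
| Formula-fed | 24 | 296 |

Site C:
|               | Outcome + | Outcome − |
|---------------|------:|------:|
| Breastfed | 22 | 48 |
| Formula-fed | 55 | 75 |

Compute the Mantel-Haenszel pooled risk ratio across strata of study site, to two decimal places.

0.60

RR_MH = Σ(aᵢ·n₀ᵢ/nᵢ) / Σ(cᵢ·n₁ᵢ/nᵢ), with n₁ᵢ = aᵢ+bᵢ (exposed), n₀ᵢ = cᵢ+dᵢ (unexposed), nᵢ = n₁ᵢ+n₀ᵢ.
Stratum 1 (Site A): n₁ = 74, n₀ = 187, n = 261; a·n₀/n = 16·187/261 = 11.4636; c·n₁/n = 74·74/261 = 20.9808
Stratum 2 (Site B): n₁ = 144, n₀ = 320, n = 464; a·n₀/n = 4·320/464 = 2.7586; c·n₁/n = 24·144/464 = 7.4483
Stratum 3 (Site C): n₁ = 70, n₀ = 130, n = 200; a·n₀/n = 22·130/200 = 14.3000; c·n₁/n = 55·70/200 = 19.2500
RR_MH = (11.4636 + 2.7586 + 14.3000) / (20.9808 + 7.4483 + 19.2500) = 28.5222 / 47.6791 = 0.59821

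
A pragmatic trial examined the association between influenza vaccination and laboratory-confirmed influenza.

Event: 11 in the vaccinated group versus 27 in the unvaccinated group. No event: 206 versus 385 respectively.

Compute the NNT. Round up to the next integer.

68

Risk in treated group = 11/217 = 0.05069; risk in control = 27/412 = 0.06553.
Absolute risk reduction = 0.06553 − 0.05069 = 0.01484
NNT = 1 / ARR = 1 / 0.01484 = 67.373 → round up → 68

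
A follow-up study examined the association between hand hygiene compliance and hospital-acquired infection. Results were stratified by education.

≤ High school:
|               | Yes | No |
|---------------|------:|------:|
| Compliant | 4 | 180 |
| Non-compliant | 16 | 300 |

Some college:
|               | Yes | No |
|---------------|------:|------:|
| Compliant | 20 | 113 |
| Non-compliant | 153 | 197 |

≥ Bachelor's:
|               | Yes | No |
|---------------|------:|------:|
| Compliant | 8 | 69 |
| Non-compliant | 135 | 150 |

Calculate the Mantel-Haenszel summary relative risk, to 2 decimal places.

0.30

RR_MH = Σ(aᵢ·n₀ᵢ/nᵢ) / Σ(cᵢ·n₁ᵢ/nᵢ), with n₁ᵢ = aᵢ+bᵢ (exposed), n₀ᵢ = cᵢ+dᵢ (unexposed), nᵢ = n₁ᵢ+n₀ᵢ.
Stratum 1 (≤ High school): n₁ = 184, n₀ = 316, n = 500; a·n₀/n = 4·316/500 = 2.5280; c·n₁/n = 16·184/500 = 5.8880
Stratum 2 (Some college): n₁ = 133, n₀ = 350, n = 483; a·n₀/n = 20·350/483 = 14.4928; c·n₁/n = 153·133/483 = 42.1304
Stratum 3 (≥ Bachelor's): n₁ = 77, n₀ = 285, n = 362; a·n₀/n = 8·285/362 = 6.2983; c·n₁/n = 135·77/362 = 28.7155
RR_MH = (2.5280 + 14.4928 + 6.2983) / (5.8880 + 42.1304 + 28.7155) = 23.3191 / 76.7339 = 0.30390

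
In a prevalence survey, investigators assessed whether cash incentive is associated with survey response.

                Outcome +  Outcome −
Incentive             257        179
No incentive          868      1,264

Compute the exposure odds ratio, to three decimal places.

2.091

Cells: a = 257, b = 179, c = 868, d = 1264.
OR = (a·d)/(b·c) = (257 × 1264) / (179 × 868) = 324848 / 155372 = 2.09078
The odds of survey response are about 2.09 times as high in the incentive group.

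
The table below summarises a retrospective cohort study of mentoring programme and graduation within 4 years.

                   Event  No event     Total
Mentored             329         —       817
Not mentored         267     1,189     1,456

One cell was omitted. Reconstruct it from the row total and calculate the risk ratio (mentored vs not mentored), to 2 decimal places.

The missing cell is in the exposed row: 817 − 329 = 488.
So a = 329, b = 488, c = 267, d = 1189.
RR = [a/(a+b)] / [c/(c+d)] = (329/817) / (267/1456) = 0.40269/0.18338 = 2.19596

2.20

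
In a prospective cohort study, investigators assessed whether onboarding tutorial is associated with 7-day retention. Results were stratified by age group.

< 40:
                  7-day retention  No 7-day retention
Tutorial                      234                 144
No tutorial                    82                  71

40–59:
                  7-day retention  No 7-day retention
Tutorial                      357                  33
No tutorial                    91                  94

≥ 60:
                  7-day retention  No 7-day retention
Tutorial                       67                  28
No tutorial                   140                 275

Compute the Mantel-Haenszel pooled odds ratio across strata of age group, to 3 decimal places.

3.579

OR_MH = Σ(aᵢdᵢ/nᵢ) / Σ(bᵢcᵢ/nᵢ), where nᵢ is the stratum total.
Stratum 1 (< 40): n = 531; a·d/n = 234·71/531 = 31.2881; b·c/n = 144·82/531 = 22.2373
Stratum 2 (40–59): n = 575; a·d/n = 357·94/575 = 58.3617; b·c/n = 33·91/575 = 5.2226
Stratum 3 (≥ 60): n = 510; a·d/n = 67·275/510 = 36.1275; b·c/n = 28·140/510 = 7.6863
OR_MH = (31.2881 + 58.3617 + 36.1275) / (22.2373 + 5.2226 + 7.6863) = 125.7773 / 35.1462 = 3.57869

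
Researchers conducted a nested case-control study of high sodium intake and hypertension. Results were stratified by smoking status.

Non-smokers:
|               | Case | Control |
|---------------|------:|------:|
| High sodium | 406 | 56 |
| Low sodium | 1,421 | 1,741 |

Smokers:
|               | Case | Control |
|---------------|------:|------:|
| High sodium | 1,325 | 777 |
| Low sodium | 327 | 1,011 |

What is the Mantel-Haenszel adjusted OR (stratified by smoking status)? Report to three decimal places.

OR_MH = Σ(aᵢdᵢ/nᵢ) / Σ(bᵢcᵢ/nᵢ), where nᵢ is the stratum total.
Stratum 1 (Non-smokers): n = 3624; a·d/n = 406·1741/3624 = 195.0458; b·c/n = 56·1421/3624 = 21.9581
Stratum 2 (Smokers): n = 3440; a·d/n = 1325·1011/3440 = 389.4113; b·c/n = 777·327/3440 = 73.8602
OR_MH = (195.0458 + 389.4113) / (21.9581 + 73.8602) = 584.4571 / 95.8182 = 6.09964

6.100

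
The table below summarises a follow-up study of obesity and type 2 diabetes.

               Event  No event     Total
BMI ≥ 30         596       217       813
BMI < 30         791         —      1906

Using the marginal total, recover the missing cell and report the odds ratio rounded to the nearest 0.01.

The missing cell is in the unexposed row: 1906 − 791 = 1115.
So a = 596, b = 217, c = 791, d = 1115.
OR = (a·d)/(b·c) = (596 × 1115) / (217 × 791) = 664540 / 171647 = 3.87155

3.87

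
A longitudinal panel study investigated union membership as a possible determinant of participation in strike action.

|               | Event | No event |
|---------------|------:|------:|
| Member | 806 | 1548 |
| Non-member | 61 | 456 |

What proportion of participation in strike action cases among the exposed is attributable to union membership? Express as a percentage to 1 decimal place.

65.5

Cells: a = 806, b = 1548, c = 61, d = 456.
Risk in exposed = 806/2354 = 0.34240; risk in unexposed = 61/517 = 0.11799.
RR = 0.34240/0.11799 = 2.90195
AR% = (RR − 1)/RR × 100 = (2.90195 − 1)/2.90195 × 100 = 65.5404%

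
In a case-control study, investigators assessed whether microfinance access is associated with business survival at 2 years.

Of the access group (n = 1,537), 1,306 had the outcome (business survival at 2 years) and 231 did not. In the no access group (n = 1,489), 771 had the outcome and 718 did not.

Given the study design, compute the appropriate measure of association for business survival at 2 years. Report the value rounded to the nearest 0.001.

From the description: a = 1306, b = 231, c = 771, d = 718.
This is a case-control study: participants were sampled on outcome status, so risks in the source population cannot be estimated directly — relative risk is not valid here. The odds ratio is the appropriate measure.
OR = (a·d)/(b·c) = (1306 × 718) / (231 × 771) = 937708 / 178101 = 5.26504

5.265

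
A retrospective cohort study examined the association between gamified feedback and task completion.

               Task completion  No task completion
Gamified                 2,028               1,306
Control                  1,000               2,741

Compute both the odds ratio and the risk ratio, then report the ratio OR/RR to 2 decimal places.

Cells: a = 2028, b = 1306, c = 1000, d = 2741.
OR = (2028·2741)/(1306·1000) = 5558748/1306000 = 4.25632
Risk in exposed = 2028/3334 = 0.60828; risk in unexposed = 1000/3741 = 0.26731; RR = 2.27557
OR/RR = 4.25632 / 2.27557 = 1.87044
The outcome is not rare, so the OR lies further from 1 than the RR.

1.87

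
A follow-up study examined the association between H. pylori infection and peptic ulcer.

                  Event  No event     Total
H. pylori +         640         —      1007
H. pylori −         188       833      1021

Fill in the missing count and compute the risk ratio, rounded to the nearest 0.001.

The missing cell is in the exposed row: 1007 − 640 = 367.
So a = 640, b = 367, c = 188, d = 833.
RR = [a/(a+b)] / [c/(c+d)] = (640/1007) / (188/1021) = 0.63555/0.18413 = 3.45158

3.452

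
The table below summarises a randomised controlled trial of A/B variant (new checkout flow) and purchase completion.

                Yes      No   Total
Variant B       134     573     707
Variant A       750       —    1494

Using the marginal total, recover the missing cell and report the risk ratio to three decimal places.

0.378

The missing cell is in the unexposed row: 1494 − 750 = 744.
So a = 134, b = 573, c = 750, d = 744.
RR = [a/(a+b)] / [c/(c+d)] = (134/707) / (750/1494) = 0.18953/0.50201 = 0.37755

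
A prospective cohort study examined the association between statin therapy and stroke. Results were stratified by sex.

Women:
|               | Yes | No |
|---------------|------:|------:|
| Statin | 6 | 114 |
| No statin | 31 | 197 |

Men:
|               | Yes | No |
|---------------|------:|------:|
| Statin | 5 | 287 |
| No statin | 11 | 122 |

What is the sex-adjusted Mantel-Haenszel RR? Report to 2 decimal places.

RR_MH = Σ(aᵢ·n₀ᵢ/nᵢ) / Σ(cᵢ·n₁ᵢ/nᵢ), with n₁ᵢ = aᵢ+bᵢ (exposed), n₀ᵢ = cᵢ+dᵢ (unexposed), nᵢ = n₁ᵢ+n₀ᵢ.
Stratum 1 (Women): n₁ = 120, n₀ = 228, n = 348; a·n₀/n = 6·228/348 = 3.9310; c·n₁/n = 31·120/348 = 10.6897
Stratum 2 (Men): n₁ = 292, n₀ = 133, n = 425; a·n₀/n = 5·133/425 = 1.5647; c·n₁/n = 11·292/425 = 7.5576
RR_MH = (3.9310 + 1.5647) / (10.6897 + 7.5576) = 5.4957 / 18.2473 = 0.30118

0.30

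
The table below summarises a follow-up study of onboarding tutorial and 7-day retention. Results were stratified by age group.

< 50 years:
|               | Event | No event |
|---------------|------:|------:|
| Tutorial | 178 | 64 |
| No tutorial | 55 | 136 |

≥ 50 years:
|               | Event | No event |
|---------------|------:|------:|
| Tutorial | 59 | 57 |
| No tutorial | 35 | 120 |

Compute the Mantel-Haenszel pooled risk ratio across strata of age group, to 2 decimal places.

RR_MH = Σ(aᵢ·n₀ᵢ/nᵢ) / Σ(cᵢ·n₁ᵢ/nᵢ), with n₁ᵢ = aᵢ+bᵢ (exposed), n₀ᵢ = cᵢ+dᵢ (unexposed), nᵢ = n₁ᵢ+n₀ᵢ.
Stratum 1 (< 50 years): n₁ = 242, n₀ = 191, n = 433; a·n₀/n = 178·191/433 = 78.5173; c·n₁/n = 55·242/433 = 30.7390
Stratum 2 (≥ 50 years): n₁ = 116, n₀ = 155, n = 271; a·n₀/n = 59·155/271 = 33.7454; c·n₁/n = 35·116/271 = 14.9815
RR_MH = (78.5173 + 33.7454) / (30.7390 + 14.9815) = 112.2627 / 45.7206 = 2.45541

2.46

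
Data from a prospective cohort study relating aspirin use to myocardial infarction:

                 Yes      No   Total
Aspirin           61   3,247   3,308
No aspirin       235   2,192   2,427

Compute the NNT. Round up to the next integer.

Risk in treated group = 61/3308 = 0.01844; risk in control = 235/2427 = 0.09683.
Absolute risk reduction = 0.09683 − 0.01844 = 0.07839
NNT = 1 / ARR = 1 / 0.07839 = 12.757 → round up → 13

13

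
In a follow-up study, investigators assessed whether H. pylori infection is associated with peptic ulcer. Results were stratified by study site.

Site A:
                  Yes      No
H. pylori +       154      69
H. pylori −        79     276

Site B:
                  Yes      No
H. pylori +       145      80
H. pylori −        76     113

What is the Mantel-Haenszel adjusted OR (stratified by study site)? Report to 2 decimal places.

OR_MH = Σ(aᵢdᵢ/nᵢ) / Σ(bᵢcᵢ/nᵢ), where nᵢ is the stratum total.
Stratum 1 (Site A): n = 578; a·d/n = 154·276/578 = 73.5363; b·c/n = 69·79/578 = 9.4308
Stratum 2 (Site B): n = 414; a·d/n = 145·113/414 = 39.5773; b·c/n = 80·76/414 = 14.6860
OR_MH = (73.5363 + 39.5773) / (9.4308 + 14.6860) = 113.1136 / 24.1168 = 4.69024

4.69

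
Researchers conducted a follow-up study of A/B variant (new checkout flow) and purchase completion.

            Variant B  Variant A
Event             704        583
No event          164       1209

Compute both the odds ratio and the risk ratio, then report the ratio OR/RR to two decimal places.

Reading the table with exposure as columns: a = 704 (Variant B, case), b = 164 (Variant B, non-case), c = 583 (Variant A, case), d = 1209.
OR = (704·1209)/(164·583) = 851136/95612 = 8.90198
Risk in exposed = 704/868 = 0.81106; risk in unexposed = 583/1792 = 0.32533; RR = 2.49300
OR/RR = 8.90198 / 2.49300 = 3.57079
The outcome is not rare, so the OR lies further from 1 than the RR.

3.57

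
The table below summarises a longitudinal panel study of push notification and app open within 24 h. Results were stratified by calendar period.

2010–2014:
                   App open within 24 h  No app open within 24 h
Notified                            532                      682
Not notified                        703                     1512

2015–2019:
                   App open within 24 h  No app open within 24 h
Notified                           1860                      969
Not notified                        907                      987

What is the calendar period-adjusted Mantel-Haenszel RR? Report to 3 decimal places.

1.375

RR_MH = Σ(aᵢ·n₀ᵢ/nᵢ) / Σ(cᵢ·n₁ᵢ/nᵢ), with n₁ᵢ = aᵢ+bᵢ (exposed), n₀ᵢ = cᵢ+dᵢ (unexposed), nᵢ = n₁ᵢ+n₀ᵢ.
Stratum 1 (2010–2014): n₁ = 1214, n₀ = 2215, n = 3429; a·n₀/n = 532·2215/3429 = 343.6512; c·n₁/n = 703·1214/3429 = 248.8895
Stratum 2 (2015–2019): n₁ = 2829, n₀ = 1894, n = 4723; a·n₀/n = 1860·1894/4723 = 745.8903; c·n₁/n = 907·2829/4723 = 543.2782
RR_MH = (343.6512 + 745.8903) / (248.8895 + 543.2782) = 1089.5415 / 792.1677 = 1.37539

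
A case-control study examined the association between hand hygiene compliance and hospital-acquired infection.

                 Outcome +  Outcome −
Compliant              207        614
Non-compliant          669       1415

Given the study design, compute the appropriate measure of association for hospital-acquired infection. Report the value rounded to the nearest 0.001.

Cells: a = 207, b = 614, c = 669, d = 1415.
This is a case-control study: participants were sampled on outcome status, so risks in the source population cannot be estimated directly — relative risk is not valid here. The odds ratio is the appropriate measure.
OR = (a·d)/(b·c) = (207 × 1415) / (614 × 669) = 292905 / 410766 = 0.71307

0.713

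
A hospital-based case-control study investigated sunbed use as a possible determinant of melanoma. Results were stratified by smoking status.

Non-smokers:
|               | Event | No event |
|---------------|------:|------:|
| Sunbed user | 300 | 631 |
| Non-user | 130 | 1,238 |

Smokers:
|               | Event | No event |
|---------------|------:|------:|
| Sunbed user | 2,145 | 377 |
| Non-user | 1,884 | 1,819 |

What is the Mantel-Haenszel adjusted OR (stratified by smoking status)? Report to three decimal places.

OR_MH = Σ(aᵢdᵢ/nᵢ) / Σ(bᵢcᵢ/nᵢ), where nᵢ is the stratum total.
Stratum 1 (Non-smokers): n = 2299; a·d/n = 300·1238/2299 = 161.5485; b·c/n = 631·130/2299 = 35.6807
Stratum 2 (Smokers): n = 6225; a·d/n = 2145·1819/6225 = 626.7880; b·c/n = 377·1884/6225 = 114.0993
OR_MH = (161.5485 + 626.7880) / (35.6807 + 114.0993) = 788.3365 / 149.7800 = 5.26330

5.263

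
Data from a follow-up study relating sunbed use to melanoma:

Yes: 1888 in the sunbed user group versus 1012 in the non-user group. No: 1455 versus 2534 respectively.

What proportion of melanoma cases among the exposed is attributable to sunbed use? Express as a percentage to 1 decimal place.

49.5

From the description: a = 1888, b = 1455, c = 1012, d = 2534.
Risk in exposed = 1888/3343 = 0.56476; risk in unexposed = 1012/3546 = 0.28539.
RR = 0.56476/0.28539 = 1.97890
AR% = (RR − 1)/RR × 100 = (1.97890 − 1)/1.97890 × 100 = 49.4669%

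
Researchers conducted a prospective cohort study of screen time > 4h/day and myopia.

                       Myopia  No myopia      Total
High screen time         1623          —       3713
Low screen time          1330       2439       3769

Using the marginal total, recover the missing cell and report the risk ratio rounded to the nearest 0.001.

1.239

The missing cell is in the exposed row: 3713 − 1623 = 2090.
So a = 1623, b = 2090, c = 1330, d = 2439.
RR = [a/(a+b)] / [c/(c+d)] = (1623/3713) / (1330/3769) = 0.43711/0.35288 = 1.23871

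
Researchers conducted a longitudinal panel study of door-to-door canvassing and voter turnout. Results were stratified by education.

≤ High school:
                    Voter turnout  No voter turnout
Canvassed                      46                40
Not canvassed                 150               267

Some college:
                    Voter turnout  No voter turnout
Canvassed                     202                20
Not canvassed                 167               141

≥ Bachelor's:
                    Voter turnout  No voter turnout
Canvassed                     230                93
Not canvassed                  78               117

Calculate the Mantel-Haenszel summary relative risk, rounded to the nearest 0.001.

RR_MH = Σ(aᵢ·n₀ᵢ/nᵢ) / Σ(cᵢ·n₁ᵢ/nᵢ), with n₁ᵢ = aᵢ+bᵢ (exposed), n₀ᵢ = cᵢ+dᵢ (unexposed), nᵢ = n₁ᵢ+n₀ᵢ.
Stratum 1 (≤ High school): n₁ = 86, n₀ = 417, n = 503; a·n₀/n = 46·417/503 = 38.1352; c·n₁/n = 150·86/503 = 25.6461
Stratum 2 (Some college): n₁ = 222, n₀ = 308, n = 530; a·n₀/n = 202·308/530 = 117.3887; c·n₁/n = 167·222/530 = 69.9509
Stratum 3 (≥ Bachelor's): n₁ = 323, n₀ = 195, n = 518; a·n₀/n = 230·195/518 = 86.5830; c·n₁/n = 78·323/518 = 48.6371
RR_MH = (38.1352 + 117.3887 + 86.5830) / (25.6461 + 69.9509 + 48.6371) = 242.1069 / 144.2341 = 1.67857

1.679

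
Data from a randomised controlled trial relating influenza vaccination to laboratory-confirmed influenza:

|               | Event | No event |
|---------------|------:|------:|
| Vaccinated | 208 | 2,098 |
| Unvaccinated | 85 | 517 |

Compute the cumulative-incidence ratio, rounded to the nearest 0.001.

0.639

Cells: a = 208, b = 2098, c = 85, d = 517.
Risk in exposed = 208/2306 = 0.09020; risk in unexposed = 85/602 = 0.14120.
RR = 0.09020 / 0.14120 = 0.63882
The risk is 36% lower among the exposed than among the unexposed.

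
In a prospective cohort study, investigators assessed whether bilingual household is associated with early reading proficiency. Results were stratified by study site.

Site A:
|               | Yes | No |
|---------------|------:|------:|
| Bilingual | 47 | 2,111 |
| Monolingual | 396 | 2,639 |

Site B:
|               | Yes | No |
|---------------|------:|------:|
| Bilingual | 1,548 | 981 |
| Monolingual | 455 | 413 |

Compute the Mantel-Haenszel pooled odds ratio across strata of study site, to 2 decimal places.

OR_MH = Σ(aᵢdᵢ/nᵢ) / Σ(bᵢcᵢ/nᵢ), where nᵢ is the stratum total.
Stratum 1 (Site A): n = 5193; a·d/n = 47·2639/5193 = 23.8847; b·c/n = 2111·396/5193 = 160.9775
Stratum 2 (Site B): n = 3397; a·d/n = 1548·413/3397 = 188.2025; b·c/n = 981·455/3397 = 131.3968
OR_MH = (23.8847 + 188.2025) / (160.9775 + 131.3968) = 212.0872 / 292.3743 = 0.72540

0.73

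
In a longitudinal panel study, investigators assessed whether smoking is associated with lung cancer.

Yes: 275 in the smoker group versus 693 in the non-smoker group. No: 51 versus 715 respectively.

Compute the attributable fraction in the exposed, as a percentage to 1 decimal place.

From the description: a = 275, b = 51, c = 693, d = 715.
Risk in exposed = 275/326 = 0.84356; risk in unexposed = 693/1408 = 0.49219.
RR = 0.84356/0.49219 = 1.71390
AR% = (RR − 1)/RR × 100 = (1.71390 − 1)/1.71390 × 100 = 41.6534%

41.7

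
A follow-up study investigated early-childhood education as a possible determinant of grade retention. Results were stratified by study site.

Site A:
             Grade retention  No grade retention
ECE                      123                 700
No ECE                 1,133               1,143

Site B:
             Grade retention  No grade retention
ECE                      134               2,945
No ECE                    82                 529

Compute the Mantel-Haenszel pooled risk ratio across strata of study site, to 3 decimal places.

RR_MH = Σ(aᵢ·n₀ᵢ/nᵢ) / Σ(cᵢ·n₁ᵢ/nᵢ), with n₁ᵢ = aᵢ+bᵢ (exposed), n₀ᵢ = cᵢ+dᵢ (unexposed), nᵢ = n₁ᵢ+n₀ᵢ.
Stratum 1 (Site A): n₁ = 823, n₀ = 2276, n = 3099; a·n₀/n = 123·2276/3099 = 90.3349; c·n₁/n = 1133·823/3099 = 300.8903
Stratum 2 (Site B): n₁ = 3079, n₀ = 611, n = 3690; a·n₀/n = 134·611/3690 = 22.1881; c·n₁/n = 82·3079/3690 = 68.4222
RR_MH = (90.3349 + 22.1881) / (300.8903 + 68.4222) = 112.5230 / 369.3125 = 0.30468

0.305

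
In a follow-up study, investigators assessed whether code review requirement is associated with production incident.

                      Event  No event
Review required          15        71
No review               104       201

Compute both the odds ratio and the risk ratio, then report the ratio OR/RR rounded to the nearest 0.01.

0.80

Cells: a = 15, b = 71, c = 104, d = 201.
OR = (15·201)/(71·104) = 3015/7384 = 0.40832
Risk in exposed = 15/86 = 0.17442; risk in unexposed = 104/305 = 0.34098; RR = 0.51152
OR/RR = 0.40832 / 0.51152 = 0.79825
The outcome is not rare, so the OR lies further from 1 than the RR.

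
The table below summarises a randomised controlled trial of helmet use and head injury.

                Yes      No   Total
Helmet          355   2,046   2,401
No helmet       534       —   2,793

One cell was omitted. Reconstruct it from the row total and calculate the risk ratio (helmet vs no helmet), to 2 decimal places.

0.77

The missing cell is in the unexposed row: 2793 − 534 = 2259.
So a = 355, b = 2046, c = 534, d = 2259.
RR = [a/(a+b)] / [c/(c+d)] = (355/2401) / (534/2793) = 0.14786/0.19119 = 0.77333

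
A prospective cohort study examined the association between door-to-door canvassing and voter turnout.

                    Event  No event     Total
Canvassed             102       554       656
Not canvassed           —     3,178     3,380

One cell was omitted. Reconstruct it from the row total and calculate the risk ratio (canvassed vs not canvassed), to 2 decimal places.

The missing cell is in the unexposed row: 3380 − 3178 = 202.
So a = 102, b = 554, c = 202, d = 3178.
RR = [a/(a+b)] / [c/(c+d)] = (102/656) / (202/3380) = 0.15549/0.05976 = 2.60173

2.60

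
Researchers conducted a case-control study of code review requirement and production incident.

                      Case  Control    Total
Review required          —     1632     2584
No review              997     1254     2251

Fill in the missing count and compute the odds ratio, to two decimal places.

The missing cell is in the exposed row: 2584 − 1632 = 952.
So a = 952, b = 1632, c = 997, d = 1254.
OR = (a·d)/(b·c) = (952 × 1254) / (1632 × 997) = 1193808 / 1627104 = 0.73370

0.73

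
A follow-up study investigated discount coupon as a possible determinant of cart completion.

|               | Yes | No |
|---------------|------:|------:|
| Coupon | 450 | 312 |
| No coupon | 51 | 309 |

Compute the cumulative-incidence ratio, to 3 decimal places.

Cells: a = 450, b = 312, c = 51, d = 309.
Risk in exposed = 450/762 = 0.59055; risk in unexposed = 51/360 = 0.14167.
RR = 0.59055 / 0.14167 = 4.16860
The risk among the exposed is 4.17 times that among the unexposed.

4.169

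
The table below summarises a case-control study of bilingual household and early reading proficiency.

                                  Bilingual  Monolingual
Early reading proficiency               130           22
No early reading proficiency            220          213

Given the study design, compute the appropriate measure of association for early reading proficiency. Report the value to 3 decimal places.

Reading the table with exposure as columns: a = 130 (Bilingual, case), b = 220 (Bilingual, non-case), c = 22 (Monolingual, case), d = 213.
This is a case-control study: participants were sampled on outcome status, so risks in the source population cannot be estimated directly — relative risk is not valid here. The odds ratio is the appropriate measure.
OR = (a·d)/(b·c) = (130 × 213) / (220 × 22) = 27690 / 4840 = 5.72107

5.721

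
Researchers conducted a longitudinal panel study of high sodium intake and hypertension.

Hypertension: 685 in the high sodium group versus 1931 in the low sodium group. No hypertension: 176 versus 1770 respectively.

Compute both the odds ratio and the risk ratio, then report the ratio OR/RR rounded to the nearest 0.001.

From the description: a = 685, b = 176, c = 1931, d = 1770.
OR = (685·1770)/(176·1931) = 1212450/339856 = 3.56754
Risk in exposed = 685/861 = 0.79559; risk in unexposed = 1931/3701 = 0.52175; RR = 1.52484
OR/RR = 3.56754 / 1.52484 = 2.33962
The outcome is not rare, so the OR lies further from 1 than the RR.

2.340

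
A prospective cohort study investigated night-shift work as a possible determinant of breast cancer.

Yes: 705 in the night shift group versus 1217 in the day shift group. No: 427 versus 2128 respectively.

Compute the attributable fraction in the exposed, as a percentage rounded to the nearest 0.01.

From the description: a = 705, b = 427, c = 1217, d = 2128.
Risk in exposed = 705/1132 = 0.62279; risk in unexposed = 1217/3345 = 0.36383.
RR = 0.62279/0.36383 = 1.71178
AR% = (RR − 1)/RR × 100 = (1.71178 − 1)/1.71178 × 100 = 41.5813%

41.58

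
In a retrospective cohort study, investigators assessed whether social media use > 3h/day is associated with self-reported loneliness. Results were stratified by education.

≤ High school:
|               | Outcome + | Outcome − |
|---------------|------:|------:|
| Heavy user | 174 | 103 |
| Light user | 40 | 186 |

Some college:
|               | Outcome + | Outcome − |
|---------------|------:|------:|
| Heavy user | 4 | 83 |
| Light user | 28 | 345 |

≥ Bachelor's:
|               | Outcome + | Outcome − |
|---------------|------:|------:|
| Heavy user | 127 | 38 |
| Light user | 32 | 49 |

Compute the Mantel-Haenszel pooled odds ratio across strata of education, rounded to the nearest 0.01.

OR_MH = Σ(aᵢdᵢ/nᵢ) / Σ(bᵢcᵢ/nᵢ), where nᵢ is the stratum total.
Stratum 1 (≤ High school): n = 503; a·d/n = 174·186/503 = 64.3419; b·c/n = 103·40/503 = 8.1909
Stratum 2 (Some college): n = 460; a·d/n = 4·345/460 = 3.0000; b·c/n = 83·28/460 = 5.0522
Stratum 3 (≥ Bachelor's): n = 246; a·d/n = 127·49/246 = 25.2967; b·c/n = 38·32/246 = 4.9431
OR_MH = (64.3419 + 3.0000 + 25.2967) / (8.1909 + 5.0522 + 4.9431) = 92.6387 / 18.1861 = 5.09392

5.09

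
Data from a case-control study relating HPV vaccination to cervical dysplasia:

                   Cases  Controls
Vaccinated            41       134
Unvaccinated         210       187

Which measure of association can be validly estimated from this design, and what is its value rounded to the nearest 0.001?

Cells: a = 41, b = 134, c = 210, d = 187.
This is a case-control study: participants were sampled on outcome status, so risks in the source population cannot be estimated directly — relative risk is not valid here. The odds ratio is the appropriate measure.
OR = (a·d)/(b·c) = (41 × 187) / (134 × 210) = 7667 / 28140 = 0.27246

0.272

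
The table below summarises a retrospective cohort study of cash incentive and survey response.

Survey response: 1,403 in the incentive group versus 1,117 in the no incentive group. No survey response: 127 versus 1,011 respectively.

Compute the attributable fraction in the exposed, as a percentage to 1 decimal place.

42.8

From the description: a = 1403, b = 127, c = 1117, d = 1011.
Risk in exposed = 1403/1530 = 0.91699; risk in unexposed = 1117/2128 = 0.52491.
RR = 0.91699/0.52491 = 1.74697
AR% = (RR − 1)/RR × 100 = (1.74697 − 1)/1.74697 × 100 = 42.7579%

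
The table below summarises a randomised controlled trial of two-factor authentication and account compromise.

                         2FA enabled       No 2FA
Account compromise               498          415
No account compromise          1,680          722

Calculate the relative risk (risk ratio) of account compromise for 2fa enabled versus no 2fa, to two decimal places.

0.63

Reading the table with exposure as columns: a = 498 (2FA enabled, case), b = 1680 (2FA enabled, non-case), c = 415 (No 2FA, case), d = 722.
Risk in exposed = 498/2178 = 0.22865; risk in unexposed = 415/1137 = 0.36500.
RR = 0.22865 / 0.36500 = 0.62645
The risk is 37% lower among the exposed than among the unexposed.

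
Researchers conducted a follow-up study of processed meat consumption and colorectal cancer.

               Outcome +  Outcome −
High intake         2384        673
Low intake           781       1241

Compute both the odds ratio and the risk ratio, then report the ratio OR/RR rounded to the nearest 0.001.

Cells: a = 2384, b = 673, c = 781, d = 1241.
OR = (2384·1241)/(673·781) = 2958544/525613 = 5.62875
Risk in exposed = 2384/3057 = 0.77985; risk in unexposed = 781/2022 = 0.38625; RR = 2.01902
OR/RR = 5.62875 / 2.01902 = 2.78786
The outcome is not rare, so the OR lies further from 1 than the RR.

2.788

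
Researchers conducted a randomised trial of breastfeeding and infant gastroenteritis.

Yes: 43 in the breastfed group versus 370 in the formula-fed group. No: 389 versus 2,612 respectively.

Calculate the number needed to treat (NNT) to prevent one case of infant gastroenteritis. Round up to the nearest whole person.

41

Risk in treated group = 43/432 = 0.09954; risk in control = 370/2982 = 0.12408.
Absolute risk reduction = 0.12408 − 0.09954 = 0.02454
NNT = 1 / ARR = 1 / 0.02454 = 40.749 → round up → 41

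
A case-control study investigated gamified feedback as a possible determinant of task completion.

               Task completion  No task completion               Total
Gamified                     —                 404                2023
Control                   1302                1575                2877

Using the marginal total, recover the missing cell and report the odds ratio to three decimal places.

4.848

The missing cell is in the exposed row: 2023 − 404 = 1619.
So a = 1619, b = 404, c = 1302, d = 1575.
OR = (a·d)/(b·c) = (1619 × 1575) / (404 × 1302) = 2549925 / 526008 = 4.84769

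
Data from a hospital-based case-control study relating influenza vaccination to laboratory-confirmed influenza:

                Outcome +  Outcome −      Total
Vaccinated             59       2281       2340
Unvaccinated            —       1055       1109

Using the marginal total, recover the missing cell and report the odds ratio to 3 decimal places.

The missing cell is in the unexposed row: 1109 − 1055 = 54.
So a = 59, b = 2281, c = 54, d = 1055.
OR = (a·d)/(b·c) = (59 × 1055) / (2281 × 54) = 62245 / 123174 = 0.50534

0.505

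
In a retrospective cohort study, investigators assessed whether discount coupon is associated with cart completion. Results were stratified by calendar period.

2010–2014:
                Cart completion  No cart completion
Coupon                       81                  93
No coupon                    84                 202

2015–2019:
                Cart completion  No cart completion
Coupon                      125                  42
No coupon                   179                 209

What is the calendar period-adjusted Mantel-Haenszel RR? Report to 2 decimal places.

RR_MH = Σ(aᵢ·n₀ᵢ/nᵢ) / Σ(cᵢ·n₁ᵢ/nᵢ), with n₁ᵢ = aᵢ+bᵢ (exposed), n₀ᵢ = cᵢ+dᵢ (unexposed), nᵢ = n₁ᵢ+n₀ᵢ.
Stratum 1 (2010–2014): n₁ = 174, n₀ = 286, n = 460; a·n₀/n = 81·286/460 = 50.3609; c·n₁/n = 84·174/460 = 31.7739
Stratum 2 (2015–2019): n₁ = 167, n₀ = 388, n = 555; a·n₀/n = 125·388/555 = 87.3874; c·n₁/n = 179·167/555 = 53.8613
RR_MH = (50.3609 + 87.3874) / (31.7739 + 53.8613) = 137.7483 / 85.6352 = 1.60855

1.61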